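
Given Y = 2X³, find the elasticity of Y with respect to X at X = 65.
Elasticity = 3

Elasticity = (dY/dX) · (X/Y)

dY/dX = 6·X²
At X = 65: dY/dX = 25350, Y = 549250

Elasticity = 25350 · (65 / 549250) = 3

Interpretation: for a small percentage change in X, the percentage change in Y is approximately 3.00 times as large.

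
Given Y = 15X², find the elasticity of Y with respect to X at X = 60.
Elasticity = 2

Elasticity = (dY/dX) · (X/Y)

dY/dX = 30·X
At X = 60: dY/dX = 1800, Y = 54000

Elasticity = 1800 · (60 / 54000) = 2

Interpretation: for a small percentage change in X, the percentage change in Y is approximately 2.00 times as large.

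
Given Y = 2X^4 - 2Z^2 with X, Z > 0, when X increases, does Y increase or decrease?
Y increases

Taking the partial derivative:
∂Y/∂X = 8X^3

∂Y/∂X = 8X^3 > 0 (assuming positive values)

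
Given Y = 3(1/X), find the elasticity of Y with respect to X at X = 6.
Elasticity = -1

Elasticity = (dY/dX) · (X/Y)

dY/dX = -3/X²
At X = 6: dY/dX = -1/12, Y = 1/2

Elasticity = (-1/12) · (6 / (1/2)) = -1

Interpretation: for a small percentage change in X, the percentage change in Y is approximately -1.00 times as large.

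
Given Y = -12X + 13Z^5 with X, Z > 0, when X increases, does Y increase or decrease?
Y decreases

Taking the partial derivative:
∂Y/∂X = -12

∂Y/∂X = -12 < 0 (assuming positive values)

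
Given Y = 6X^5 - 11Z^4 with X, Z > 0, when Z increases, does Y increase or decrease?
Y decreases

Taking the partial derivative:
∂Y/∂Z = -44Z^3

∂Y/∂Z = -44Z^3 < 0 (assuming positive values)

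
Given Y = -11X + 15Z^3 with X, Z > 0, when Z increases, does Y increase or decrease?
Y increases

Taking the partial derivative:
∂Y/∂Z = 45Z^2

∂Y/∂Z = 45Z^2 > 0 (assuming positive values)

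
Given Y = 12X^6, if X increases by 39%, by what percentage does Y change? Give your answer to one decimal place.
621.3%

For Y = 12X^6:
If X → X(1 + 0.39)
Then Y → Y · (1 + 0.39)^6
     ≈ Y · 7.2125

Percentage change = ((1 + 0.39)^6 − 1) × 100% ≈ 621.3%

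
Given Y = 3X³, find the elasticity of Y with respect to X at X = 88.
Elasticity = 3

Elasticity = (dY/dX) · (X/Y)

dY/dX = 9·X²
At X = 88: dY/dX = 69696, Y = 2044416

Elasticity = 69696 · (88 / 2044416) = 3

Interpretation: for a small percentage change in X, the percentage change in Y is approximately 3.00 times as large.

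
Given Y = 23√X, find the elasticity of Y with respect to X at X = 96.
Elasticity = 1/2

Elasticity = (dY/dX) · (X/Y)

dY/dX = 23/(2·√X)
At X = 96: dY/dX = 23·√6/48, Y = 92·√6

Elasticity = (23·√6/48) · (96 / (92·√6)) = 1/2

Interpretation: for a small percentage change in X, the percentage change in Y is approximately 0.50 times as large.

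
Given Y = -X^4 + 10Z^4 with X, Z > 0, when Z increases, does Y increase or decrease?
Y increases

Taking the partial derivative:
∂Y/∂Z = 40Z^3

∂Y/∂Z = 40Z^3 > 0 (assuming positive values)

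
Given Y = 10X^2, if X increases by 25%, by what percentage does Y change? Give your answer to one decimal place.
56.3%

For Y = 10X^2:
If X → X(1 + 0.25)
Then Y → Y · (1 + 0.25)^2
     = Y · 1.5625

Percentage change = ((1 + 0.25)^2 − 1) × 100% ≈ 56.3%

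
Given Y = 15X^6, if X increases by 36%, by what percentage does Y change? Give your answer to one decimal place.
532.8%

For Y = 15X^6:
If X → X(1 + 0.36)
Then Y → Y · (1 + 0.36)^6
     ≈ Y · 6.3275

Percentage change = ((1 + 0.36)^6 − 1) × 100% ≈ 532.8%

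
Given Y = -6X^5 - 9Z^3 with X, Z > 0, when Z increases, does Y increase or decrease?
Y decreases

Taking the partial derivative:
∂Y/∂Z = -27Z^2

∂Y/∂Z = -27Z^2 < 0 (assuming positive values)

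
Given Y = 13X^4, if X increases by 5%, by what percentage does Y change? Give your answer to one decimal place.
21.6%

For Y = 13X^4:
If X → X(1 + 0.05)
Then Y → Y · (1 + 0.05)^4
     ≈ Y · 1.2155

Percentage change = ((1 + 0.05)^4 − 1) × 100% ≈ 21.6%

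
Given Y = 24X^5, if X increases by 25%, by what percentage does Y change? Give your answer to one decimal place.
205.2%

For Y = 24X^5:
If X → X(1 + 0.25)
Then Y → Y · (1 + 0.25)^5
     ≈ Y · 3.0518

Percentage change = ((1 + 0.25)^5 − 1) × 100% ≈ 205.2%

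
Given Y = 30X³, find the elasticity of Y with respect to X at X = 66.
Elasticity = 3

Elasticity = (dY/dX) · (X/Y)

dY/dX = 90·X²
At X = 66: dY/dX = 392040, Y = 8624880

Elasticity = 392040 · (66 / 8624880) = 3

Interpretation: for a small percentage change in X, the percentage change in Y is approximately 3.00 times as large.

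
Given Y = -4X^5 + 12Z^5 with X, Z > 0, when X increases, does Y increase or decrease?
Y decreases

Taking the partial derivative:
∂Y/∂X = -20X^4

∂Y/∂X = -20X^4 < 0 (assuming positive values)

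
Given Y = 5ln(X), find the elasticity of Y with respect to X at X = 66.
Elasticity = 1/ln(66) ≈ 0.2387

Elasticity = (dY/dX) · (X/Y)

dY/dX = 5/X
At X = 66: dY/dX = 5/66, Y = 5·ln(66)

Elasticity = (5/66) · (66 / (5·ln(66))) = 1/ln(66) ≈ 0.2387

Interpretation: for a small percentage change in X, the percentage change in Y is approximately 0.24 times as large.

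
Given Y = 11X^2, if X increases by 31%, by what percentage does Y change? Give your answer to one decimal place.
71.6%

For Y = 11X^2:
If X → X(1 + 0.31)
Then Y → Y · (1 + 0.31)^2
     = Y · 1.7161

Percentage change = ((1 + 0.31)^2 − 1) × 100% ≈ 71.6%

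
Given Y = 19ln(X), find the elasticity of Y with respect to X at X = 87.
Elasticity = 1/ln(87) ≈ 0.2239

Elasticity = (dY/dX) · (X/Y)

dY/dX = 19/X
At X = 87: dY/dX = 19/87, Y = 19·ln(87)

Elasticity = (19/87) · (87 / (19·ln(87))) = 1/ln(87) ≈ 0.2239

Interpretation: for a small percentage change in X, the percentage change in Y is approximately 0.22 times as large.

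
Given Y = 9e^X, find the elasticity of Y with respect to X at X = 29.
Elasticity = 29

Elasticity = (dY/dX) · (X/Y)

dY/dX = 9·e^X
At X = 29: dY/dX = 9·e^29, Y = 9·e^29

Elasticity = (9·e^29) · (29 / (9·e^29)) = 29

Interpretation: for a small percentage change in X, the percentage change in Y is approximately 29.00 times as large.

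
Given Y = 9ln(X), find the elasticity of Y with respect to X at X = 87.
Elasticity = 1/ln(87) ≈ 0.2239

Elasticity = (dY/dX) · (X/Y)

dY/dX = 9/X
At X = 87: dY/dX = 3/29, Y = 9·ln(87)

Elasticity = (3/29) · (87 / (9·ln(87))) = 1/ln(87) ≈ 0.2239

Interpretation: for a small percentage change in X, the percentage change in Y is approximately 0.22 times as large.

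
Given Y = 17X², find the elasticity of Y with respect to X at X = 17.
Elasticity = 2

Elasticity = (dY/dX) · (X/Y)

dY/dX = 34·X
At X = 17: dY/dX = 578, Y = 4913

Elasticity = 578 · (17 / 4913) = 2

Interpretation: for a small percentage change in X, the percentage change in Y is approximately 2.00 times as large.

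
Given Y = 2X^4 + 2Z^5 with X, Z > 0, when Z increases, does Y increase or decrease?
Y increases

Taking the partial derivative:
∂Y/∂Z = 10Z^4

∂Y/∂Z = 10Z^4 > 0 (assuming positive values)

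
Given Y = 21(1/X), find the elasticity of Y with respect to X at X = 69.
Elasticity = -1

Elasticity = (dY/dX) · (X/Y)

dY/dX = -21/X²
At X = 69: dY/dX = -7/1587, Y = 7/23

Elasticity = (-7/1587) · (69 / (7/23)) = -1

Interpretation: for a small percentage change in X, the percentage change in Y is approximately -1.00 times as large.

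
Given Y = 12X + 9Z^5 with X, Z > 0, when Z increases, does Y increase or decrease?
Y increases

Taking the partial derivative:
∂Y/∂Z = 45Z^4

∂Y/∂Z = 45Z^4 > 0 (assuming positive values)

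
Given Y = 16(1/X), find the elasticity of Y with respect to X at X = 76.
Elasticity = -1

Elasticity = (dY/dX) · (X/Y)

dY/dX = -16/X²
At X = 76: dY/dX = -1/361, Y = 4/19

Elasticity = (-1/361) · (76 / (4/19)) = -1

Interpretation: for a small percentage change in X, the percentage change in Y is approximately -1.00 times as large.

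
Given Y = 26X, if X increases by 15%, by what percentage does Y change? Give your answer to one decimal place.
15.0%

For Y = 26X:
If X → X(1 + 0.15)
Then Y → Y · (1 + 0.15)^1
     = Y · 1.1500

Percentage change = ((1 + 0.15)^1 − 1) × 100% = 15.0%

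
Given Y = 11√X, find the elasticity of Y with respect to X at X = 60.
Elasticity = 1/2

Elasticity = (dY/dX) · (X/Y)

dY/dX = 11/(2·√X)
At X = 60: dY/dX = 11·√15/60, Y = 22·√15

Elasticity = (11·√15/60) · (60 / (22·√15)) = 1/2

Interpretation: for a small percentage change in X, the percentage change in Y is approximately 0.50 times as large.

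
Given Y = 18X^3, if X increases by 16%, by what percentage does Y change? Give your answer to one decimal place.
56.1%

For Y = 18X^3:
If X → X(1 + 0.16)
Then Y → Y · (1 + 0.16)^3
     ≈ Y · 1.5609

Percentage change = ((1 + 0.16)^3 − 1) × 100% ≈ 56.1%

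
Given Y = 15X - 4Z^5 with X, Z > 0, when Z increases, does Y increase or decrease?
Y decreases

Taking the partial derivative:
∂Y/∂Z = -20Z^4

∂Y/∂Z = -20Z^4 < 0 (assuming positive values)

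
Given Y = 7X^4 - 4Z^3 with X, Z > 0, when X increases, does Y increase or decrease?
Y increases

Taking the partial derivative:
∂Y/∂X = 28X^3

∂Y/∂X = 28X^3 > 0 (assuming positive values)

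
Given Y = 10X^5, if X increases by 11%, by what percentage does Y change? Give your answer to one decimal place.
68.5%

For Y = 10X^5:
If X → X(1 + 0.11)
Then Y → Y · (1 + 0.11)^5
     ≈ Y · 1.6851

Percentage change = ((1 + 0.11)^5 − 1) × 100% ≈ 68.5%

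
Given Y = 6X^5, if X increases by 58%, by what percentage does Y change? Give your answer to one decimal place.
884.7%

For Y = 6X^5:
If X → X(1 + 0.58)
Then Y → Y · (1 + 0.58)^5
     ≈ Y · 9.8466

Percentage change = ((1 + 0.58)^5 − 1) × 100% ≈ 884.7%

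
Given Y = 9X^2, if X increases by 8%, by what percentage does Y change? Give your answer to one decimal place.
16.6%

For Y = 9X^2:
If X → X(1 + 0.08)
Then Y → Y · (1 + 0.08)^2
     = Y · 1.1664

Percentage change = ((1 + 0.08)^2 − 1) × 100% ≈ 16.6%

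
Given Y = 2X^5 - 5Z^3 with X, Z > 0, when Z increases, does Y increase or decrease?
Y decreases

Taking the partial derivative:
∂Y/∂Z = -15Z^2

∂Y/∂Z = -15Z^2 < 0 (assuming positive values)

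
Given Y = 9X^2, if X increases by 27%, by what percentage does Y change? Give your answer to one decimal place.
61.3%

For Y = 9X^2:
If X → X(1 + 0.27)
Then Y → Y · (1 + 0.27)^2
     = Y · 1.6129

Percentage change = ((1 + 0.27)^2 − 1) × 100% ≈ 61.3%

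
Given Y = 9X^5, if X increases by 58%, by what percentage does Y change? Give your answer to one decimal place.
884.7%

For Y = 9X^5:
If X → X(1 + 0.58)
Then Y → Y · (1 + 0.58)^5
     ≈ Y · 9.8466

Percentage change = ((1 + 0.58)^5 − 1) × 100% ≈ 884.7%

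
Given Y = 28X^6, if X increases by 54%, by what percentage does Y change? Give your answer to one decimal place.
1233.9%

For Y = 28X^6:
If X → X(1 + 0.54)
Then Y → Y · (1 + 0.54)^6
     ≈ Y · 13.3390

Percentage change = ((1 + 0.54)^6 − 1) × 100% ≈ 1233.9%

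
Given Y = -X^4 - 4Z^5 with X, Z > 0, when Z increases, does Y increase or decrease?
Y decreases

Taking the partial derivative:
∂Y/∂Z = -20Z^4

∂Y/∂Z = -20Z^4 < 0 (assuming positive values)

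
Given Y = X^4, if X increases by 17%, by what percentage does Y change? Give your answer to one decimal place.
87.4%

For Y = X^4:
If X → X(1 + 0.17)
Then Y → Y · (1 + 0.17)^4
     ≈ Y · 1.8739

Percentage change = ((1 + 0.17)^4 − 1) × 100% ≈ 87.4%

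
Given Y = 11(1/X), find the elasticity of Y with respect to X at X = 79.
Elasticity = -1

Elasticity = (dY/dX) · (X/Y)

dY/dX = -11/X²
At X = 79: dY/dX = -11/6241, Y = 11/79

Elasticity = (-11/6241) · (79 / (11/79)) = -1

Interpretation: for a small percentage change in X, the percentage change in Y is approximately -1.00 times as large.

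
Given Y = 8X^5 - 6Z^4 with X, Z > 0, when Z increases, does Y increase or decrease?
Y decreases

Taking the partial derivative:
∂Y/∂Z = -24Z^3

∂Y/∂Z = -24Z^3 < 0 (assuming positive values)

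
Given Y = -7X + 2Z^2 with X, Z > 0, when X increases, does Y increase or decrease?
Y decreases

Taking the partial derivative:
∂Y/∂X = -7

∂Y/∂X = -7 < 0 (assuming positive values)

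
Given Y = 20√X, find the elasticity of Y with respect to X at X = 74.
Elasticity = 1/2

Elasticity = (dY/dX) · (X/Y)

dY/dX = 10/√X
At X = 74: dY/dX = 5·√74/37, Y = 20·√74

Elasticity = (5·√74/37) · (74 / (20·√74)) = 1/2

Interpretation: for a small percentage change in X, the percentage change in Y is approximately 0.50 times as large.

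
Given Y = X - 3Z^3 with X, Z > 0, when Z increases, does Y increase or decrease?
Y decreases

Taking the partial derivative:
∂Y/∂Z = -9Z^2

∂Y/∂Z = -9Z^2 < 0 (assuming positive values)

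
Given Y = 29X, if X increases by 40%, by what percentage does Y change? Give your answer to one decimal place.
40.0%

For Y = 29X:
If X → X(1 + 0.4)
Then Y → Y · (1 + 0.4)^1
     = Y · 1.4000

Percentage change = ((1 + 0.4)^1 − 1) × 100% = 40.0%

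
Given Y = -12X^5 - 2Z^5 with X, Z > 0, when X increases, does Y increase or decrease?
Y decreases

Taking the partial derivative:
∂Y/∂X = -60X^4

∂Y/∂X = -60X^4 < 0 (assuming positive values)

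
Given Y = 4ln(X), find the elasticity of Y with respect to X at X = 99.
Elasticity = 1/ln(99) ≈ 0.2176

Elasticity = (dY/dX) · (X/Y)

dY/dX = 4/X
At X = 99: dY/dX = 4/99, Y = 4·ln(99)

Elasticity = (4/99) · (99 / (4·ln(99))) = 1/ln(99) ≈ 0.2176

Interpretation: for a small percentage change in X, the percentage change in Y is approximately 0.22 times as large.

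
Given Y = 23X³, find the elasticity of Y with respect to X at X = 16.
Elasticity = 3

Elasticity = (dY/dX) · (X/Y)

dY/dX = 69·X²
At X = 16: dY/dX = 17664, Y = 94208

Elasticity = 17664 · (16 / 94208) = 3

Interpretation: for a small percentage change in X, the percentage change in Y is approximately 3.00 times as large.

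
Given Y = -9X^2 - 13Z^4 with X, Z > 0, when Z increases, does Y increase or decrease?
Y decreases

Taking the partial derivative:
∂Y/∂Z = -52Z^3

∂Y/∂Z = -52Z^3 < 0 (assuming positive values)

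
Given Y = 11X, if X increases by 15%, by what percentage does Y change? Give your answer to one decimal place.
15.0%

For Y = 11X:
If X → X(1 + 0.15)
Then Y → Y · (1 + 0.15)^1
     = Y · 1.1500

Percentage change = ((1 + 0.15)^1 − 1) × 100% = 15.0%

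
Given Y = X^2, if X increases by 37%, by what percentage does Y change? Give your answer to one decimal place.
87.7%

For Y = X^2:
If X → X(1 + 0.37)
Then Y → Y · (1 + 0.37)^2
     = Y · 1.8769

Percentage change = ((1 + 0.37)^2 − 1) × 100% ≈ 87.7%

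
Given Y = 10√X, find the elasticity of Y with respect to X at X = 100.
Elasticity = 1/2

Elasticity = (dY/dX) · (X/Y)

dY/dX = 5/√X
At X = 100: dY/dX = 1/2, Y = 100

Elasticity = (1/2) · (100 / 100) = 1/2

Interpretation: for a small percentage change in X, the percentage change in Y is approximately 0.50 times as large.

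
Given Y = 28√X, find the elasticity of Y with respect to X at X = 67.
Elasticity = 1/2

Elasticity = (dY/dX) · (X/Y)

dY/dX = 14/√X
At X = 67: dY/dX = 14·√67/67, Y = 28·√67

Elasticity = (14·√67/67) · (67 / (28·√67)) = 1/2

Interpretation: for a small percentage change in X, the percentage change in Y is approximately 0.50 times as large.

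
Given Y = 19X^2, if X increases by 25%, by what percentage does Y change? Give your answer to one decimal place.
56.3%

For Y = 19X^2:
If X → X(1 + 0.25)
Then Y → Y · (1 + 0.25)^2
     = Y · 1.5625

Percentage change = ((1 + 0.25)^2 − 1) × 100% ≈ 56.3%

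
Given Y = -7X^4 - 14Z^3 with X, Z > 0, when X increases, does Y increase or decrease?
Y decreases

Taking the partial derivative:
∂Y/∂X = -28X^3

∂Y/∂X = -28X^3 < 0 (assuming positive values)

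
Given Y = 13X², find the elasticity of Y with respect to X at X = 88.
Elasticity = 2

Elasticity = (dY/dX) · (X/Y)

dY/dX = 26·X
At X = 88: dY/dX = 2288, Y = 100672

Elasticity = 2288 · (88 / 100672) = 2

Interpretation: for a small percentage change in X, the percentage change in Y is approximately 2.00 times as large.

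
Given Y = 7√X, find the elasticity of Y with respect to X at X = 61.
Elasticity = 1/2

Elasticity = (dY/dX) · (X/Y)

dY/dX = 7/(2·√X)
At X = 61: dY/dX = 7·√61/122, Y = 7·√61

Elasticity = (7·√61/122) · (61 / (7·√61)) = 1/2

Interpretation: for a small percentage change in X, the percentage change in Y is approximately 0.50 times as large.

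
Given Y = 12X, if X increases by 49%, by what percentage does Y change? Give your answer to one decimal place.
49.0%

For Y = 12X:
If X → X(1 + 0.49)
Then Y → Y · (1 + 0.49)^1
     = Y · 1.4900

Percentage change = ((1 + 0.49)^1 − 1) × 100% = 49.0%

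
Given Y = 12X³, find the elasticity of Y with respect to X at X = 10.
Elasticity = 3

Elasticity = (dY/dX) · (X/Y)

dY/dX = 36·X²
At X = 10: dY/dX = 3600, Y = 12000

Elasticity = 3600 · (10 / 12000) = 3

Interpretation: for a small percentage change in X, the percentage change in Y is approximately 3.00 times as large.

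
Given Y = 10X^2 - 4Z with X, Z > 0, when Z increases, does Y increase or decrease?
Y decreases

Taking the partial derivative:
∂Y/∂Z = -4

∂Y/∂Z = -4 < 0 (assuming positive values)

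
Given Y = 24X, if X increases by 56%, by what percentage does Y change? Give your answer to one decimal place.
56.0%

For Y = 24X:
If X → X(1 + 0.56)
Then Y → Y · (1 + 0.56)^1
     = Y · 1.5600

Percentage change = ((1 + 0.56)^1 − 1) × 100% = 56.0%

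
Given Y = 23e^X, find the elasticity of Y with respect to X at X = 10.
Elasticity = 10

Elasticity = (dY/dX) · (X/Y)

dY/dX = 23·e^X
At X = 10: dY/dX = 23·e^10, Y = 23·e^10

Elasticity = (23·e^10) · (10 / (23·e^10)) = 10

Interpretation: for a small percentage change in X, the percentage change in Y is approximately 10.00 times as large.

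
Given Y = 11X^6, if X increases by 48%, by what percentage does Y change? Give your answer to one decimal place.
950.9%

For Y = 11X^6:
If X → X(1 + 0.48)
Then Y → Y · (1 + 0.48)^6
     ≈ Y · 10.5092

Percentage change = ((1 + 0.48)^6 − 1) × 100% ≈ 950.9%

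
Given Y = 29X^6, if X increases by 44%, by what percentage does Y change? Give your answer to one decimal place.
791.6%

For Y = 29X^6:
If X → X(1 + 0.44)
Then Y → Y · (1 + 0.44)^6
     ≈ Y · 8.9161

Percentage change = ((1 + 0.44)^6 − 1) × 100% ≈ 791.6%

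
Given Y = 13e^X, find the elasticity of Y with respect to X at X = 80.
Elasticity = 80

Elasticity = (dY/dX) · (X/Y)

dY/dX = 13·e^X
At X = 80: dY/dX = 13·e^80, Y = 13·e^80

Elasticity = (13·e^80) · (80 / (13·e^80)) = 80

Interpretation: for a small percentage change in X, the percentage change in Y is approximately 80.00 times as large.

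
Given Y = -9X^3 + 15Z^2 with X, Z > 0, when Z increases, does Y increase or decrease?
Y increases

Taking the partial derivative:
∂Y/∂Z = 30Z

∂Y/∂Z = 30Z > 0 (assuming positive values)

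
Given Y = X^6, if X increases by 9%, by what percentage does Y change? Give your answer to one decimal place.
67.7%

For Y = X^6:
If X → X(1 + 0.09)
Then Y → Y · (1 + 0.09)^6
     ≈ Y · 1.6771

Percentage change = ((1 + 0.09)^6 − 1) × 100% ≈ 67.7%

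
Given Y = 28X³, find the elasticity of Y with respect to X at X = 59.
Elasticity = 3

Elasticity = (dY/dX) · (X/Y)

dY/dX = 84·X²
At X = 59: dY/dX = 292404, Y = 5750612

Elasticity = 292404 · (59 / 5750612) = 3

Interpretation: for a small percentage change in X, the percentage change in Y is approximately 3.00 times as large.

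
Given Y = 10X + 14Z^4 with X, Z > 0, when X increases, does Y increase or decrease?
Y increases

Taking the partial derivative:
∂Y/∂X = 10

∂Y/∂X = 10 > 0 (assuming positive values)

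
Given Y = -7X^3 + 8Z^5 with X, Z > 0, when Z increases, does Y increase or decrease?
Y increases

Taking the partial derivative:
∂Y/∂Z = 40Z^4

∂Y/∂Z = 40Z^4 > 0 (assuming positive values)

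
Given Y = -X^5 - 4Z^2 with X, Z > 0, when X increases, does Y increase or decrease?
Y decreases

Taking the partial derivative:
∂Y/∂X = -5X^4

∂Y/∂X = -5X^4 < 0 (assuming positive values)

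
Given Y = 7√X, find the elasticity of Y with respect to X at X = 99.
Elasticity = 1/2

Elasticity = (dY/dX) · (X/Y)

dY/dX = 7/(2·√X)
At X = 99: dY/dX = 7·√11/66, Y = 21·√11

Elasticity = (7·√11/66) · (99 / (21·√11)) = 1/2

Interpretation: for a small percentage change in X, the percentage change in Y is approximately 0.50 times as large.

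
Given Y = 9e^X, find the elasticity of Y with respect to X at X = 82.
Elasticity = 82

Elasticity = (dY/dX) · (X/Y)

dY/dX = 9·e^X
At X = 82: dY/dX = 9·e^82, Y = 9·e^82

Elasticity = (9·e^82) · (82 / (9·e^82)) = 82

Interpretation: for a small percentage change in X, the percentage change in Y is approximately 82.00 times as large.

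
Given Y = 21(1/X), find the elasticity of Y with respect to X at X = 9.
Elasticity = -1

Elasticity = (dY/dX) · (X/Y)

dY/dX = -21/X²
At X = 9: dY/dX = -7/27, Y = 7/3

Elasticity = (-7/27) · (9 / (7/3)) = -1

Interpretation: for a small percentage change in X, the percentage change in Y is approximately -1.00 times as large.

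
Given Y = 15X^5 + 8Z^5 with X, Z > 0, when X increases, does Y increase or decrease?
Y increases

Taking the partial derivative:
∂Y/∂X = 75X^4

∂Y/∂X = 75X^4 > 0 (assuming positive values)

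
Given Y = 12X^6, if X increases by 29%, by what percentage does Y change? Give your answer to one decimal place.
360.8%

For Y = 12X^6:
If X → X(1 + 0.29)
Then Y → Y · (1 + 0.29)^6
     ≈ Y · 4.6083

Percentage change = ((1 + 0.29)^6 − 1) × 100% ≈ 360.8%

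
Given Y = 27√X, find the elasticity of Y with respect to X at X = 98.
Elasticity = 1/2

Elasticity = (dY/dX) · (X/Y)

dY/dX = 27/(2·√X)
At X = 98: dY/dX = 27·√2/28, Y = 189·√2

Elasticity = (27·√2/28) · (98 / (189·√2)) = 1/2

Interpretation: for a small percentage change in X, the percentage change in Y is approximately 0.50 times as large.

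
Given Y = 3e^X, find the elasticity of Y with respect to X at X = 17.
Elasticity = 17

Elasticity = (dY/dX) · (X/Y)

dY/dX = 3·e^X
At X = 17: dY/dX = 3·e^17, Y = 3·e^17

Elasticity = (3·e^17) · (17 / (3·e^17)) = 17

Interpretation: for a small percentage change in X, the percentage change in Y is approximately 17.00 times as large.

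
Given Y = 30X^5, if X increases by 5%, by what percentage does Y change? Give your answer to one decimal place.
27.6%

For Y = 30X^5:
If X → X(1 + 0.05)
Then Y → Y · (1 + 0.05)^5
     ≈ Y · 1.2763

Percentage change = ((1 + 0.05)^5 − 1) × 100% ≈ 27.6%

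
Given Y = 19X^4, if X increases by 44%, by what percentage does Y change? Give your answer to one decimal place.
330.0%

For Y = 19X^4:
If X → X(1 + 0.44)
Then Y → Y · (1 + 0.44)^4
     ≈ Y · 4.2998

Percentage change = ((1 + 0.44)^4 − 1) × 100% ≈ 330.0%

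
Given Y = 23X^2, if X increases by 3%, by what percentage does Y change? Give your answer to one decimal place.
6.1%

For Y = 23X^2:
If X → X(1 + 0.03)
Then Y → Y · (1 + 0.03)^2
     = Y · 1.0609

Percentage change = ((1 + 0.03)^2 − 1) × 100% ≈ 6.1%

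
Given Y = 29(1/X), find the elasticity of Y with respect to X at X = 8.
Elasticity = -1

Elasticity = (dY/dX) · (X/Y)

dY/dX = -29/X²
At X = 8: dY/dX = -29/64, Y = 29/8

Elasticity = (-29/64) · (8 / (29/8)) = -1

Interpretation: for a small percentage change in X, the percentage change in Y is approximately -1.00 times as large.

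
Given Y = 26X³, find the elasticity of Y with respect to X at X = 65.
Elasticity = 3

Elasticity = (dY/dX) · (X/Y)

dY/dX = 78·X²
At X = 65: dY/dX = 329550, Y = 7140250

Elasticity = 329550 · (65 / 7140250) = 3

Interpretation: for a small percentage change in X, the percentage change in Y is approximately 3.00 times as large.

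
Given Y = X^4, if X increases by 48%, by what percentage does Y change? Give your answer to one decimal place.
379.8%

For Y = X^4:
If X → X(1 + 0.48)
Then Y → Y · (1 + 0.48)^4
     ≈ Y · 4.7979

Percentage change = ((1 + 0.48)^4 − 1) × 100% ≈ 379.8%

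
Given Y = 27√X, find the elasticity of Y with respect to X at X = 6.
Elasticity = 1/2

Elasticity = (dY/dX) · (X/Y)

dY/dX = 27/(2·√X)
At X = 6: dY/dX = 9·√6/4, Y = 27·√6

Elasticity = (9·√6/4) · (6 / (27·√6)) = 1/2

Interpretation: for a small percentage change in X, the percentage change in Y is approximately 0.50 times as large.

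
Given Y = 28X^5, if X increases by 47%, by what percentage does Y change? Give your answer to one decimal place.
586.4%

For Y = 28X^5:
If X → X(1 + 0.47)
Then Y → Y · (1 + 0.47)^5
     ≈ Y · 6.8641

Percentage change = ((1 + 0.47)^5 − 1) × 100% ≈ 586.4%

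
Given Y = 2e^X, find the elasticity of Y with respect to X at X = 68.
Elasticity = 68

Elasticity = (dY/dX) · (X/Y)

dY/dX = 2·e^X
At X = 68: dY/dX = 2·e^68, Y = 2·e^68

Elasticity = (2·e^68) · (68 / (2·e^68)) = 68

Interpretation: for a small percentage change in X, the percentage change in Y is approximately 68.00 times as large.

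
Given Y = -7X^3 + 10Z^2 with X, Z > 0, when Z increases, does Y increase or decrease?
Y increases

Taking the partial derivative:
∂Y/∂Z = 20Z

∂Y/∂Z = 20Z > 0 (assuming positive values)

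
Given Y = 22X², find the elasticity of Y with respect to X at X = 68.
Elasticity = 2

Elasticity = (dY/dX) · (X/Y)

dY/dX = 44·X
At X = 68: dY/dX = 2992, Y = 101728

Elasticity = 2992 · (68 / 101728) = 2

Interpretation: for a small percentage change in X, the percentage change in Y is approximately 2.00 times as large.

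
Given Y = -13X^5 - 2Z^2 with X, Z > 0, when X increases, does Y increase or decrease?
Y decreases

Taking the partial derivative:
∂Y/∂X = -65X^4

∂Y/∂X = -65X^4 < 0 (assuming positive values)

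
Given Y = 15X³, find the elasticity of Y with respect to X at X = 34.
Elasticity = 3

Elasticity = (dY/dX) · (X/Y)

dY/dX = 45·X²
At X = 34: dY/dX = 52020, Y = 589560

Elasticity = 52020 · (34 / 589560) = 3

Interpretation: for a small percentage change in X, the percentage change in Y is approximately 3.00 times as large.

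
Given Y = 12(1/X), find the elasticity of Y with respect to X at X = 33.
Elasticity = -1

Elasticity = (dY/dX) · (X/Y)

dY/dX = -12/X²
At X = 33: dY/dX = -4/363, Y = 4/11

Elasticity = (-4/363) · (33 / (4/11)) = -1

Interpretation: for a small percentage change in X, the percentage change in Y is approximately -1.00 times as large.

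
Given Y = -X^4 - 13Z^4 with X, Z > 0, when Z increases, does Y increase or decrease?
Y decreases

Taking the partial derivative:
∂Y/∂Z = -52Z^3

∂Y/∂Z = -52Z^3 < 0 (assuming positive values)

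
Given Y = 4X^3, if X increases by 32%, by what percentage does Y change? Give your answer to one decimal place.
130.0%

For Y = 4X^3:
If X → X(1 + 0.32)
Then Y → Y · (1 + 0.32)^3
     ≈ Y · 2.3000

Percentage change = ((1 + 0.32)^3 − 1) × 100% ≈ 130.0%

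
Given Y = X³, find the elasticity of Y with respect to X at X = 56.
Elasticity = 3

Elasticity = (dY/dX) · (X/Y)

dY/dX = 3·X²
At X = 56: dY/dX = 9408, Y = 175616

Elasticity = 9408 · (56 / 175616) = 3

Interpretation: for a small percentage change in X, the percentage change in Y is approximately 3.00 times as large.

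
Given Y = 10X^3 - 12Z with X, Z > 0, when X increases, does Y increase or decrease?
Y increases

Taking the partial derivative:
∂Y/∂X = 30X^2

∂Y/∂X = 30X^2 > 0 (assuming positive values)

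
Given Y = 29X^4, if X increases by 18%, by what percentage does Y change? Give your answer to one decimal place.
93.9%

For Y = 29X^4:
If X → X(1 + 0.18)
Then Y → Y · (1 + 0.18)^4
     ≈ Y · 1.9388

Percentage change = ((1 + 0.18)^4 − 1) × 100% ≈ 93.9%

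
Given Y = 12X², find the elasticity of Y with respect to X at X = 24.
Elasticity = 2

Elasticity = (dY/dX) · (X/Y)

dY/dX = 24·X
At X = 24: dY/dX = 576, Y = 6912

Elasticity = 576 · (24 / 6912) = 2

Interpretation: for a small percentage change in X, the percentage change in Y is approximately 2.00 times as large.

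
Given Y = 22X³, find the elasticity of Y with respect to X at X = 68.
Elasticity = 3

Elasticity = (dY/dX) · (X/Y)

dY/dX = 66·X²
At X = 68: dY/dX = 305184, Y = 6917504

Elasticity = 305184 · (68 / 6917504) = 3

Interpretation: for a small percentage change in X, the percentage change in Y is approximately 3.00 times as large.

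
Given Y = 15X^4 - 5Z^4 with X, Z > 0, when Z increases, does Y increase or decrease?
Y decreases

Taking the partial derivative:
∂Y/∂Z = -20Z^3

∂Y/∂Z = -20Z^3 < 0 (assuming positive values)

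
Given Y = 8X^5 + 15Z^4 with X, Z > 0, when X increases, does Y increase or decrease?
Y increases

Taking the partial derivative:
∂Y/∂X = 40X^4

∂Y/∂X = 40X^4 > 0 (assuming positive values)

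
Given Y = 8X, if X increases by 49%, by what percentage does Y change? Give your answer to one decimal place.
49.0%

For Y = 8X:
If X → X(1 + 0.49)
Then Y → Y · (1 + 0.49)^1
     = Y · 1.4900

Percentage change = ((1 + 0.49)^1 − 1) × 100% = 49.0%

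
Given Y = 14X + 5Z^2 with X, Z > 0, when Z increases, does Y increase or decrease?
Y increases

Taking the partial derivative:
∂Y/∂Z = 10Z

∂Y/∂Z = 10Z > 0 (assuming positive values)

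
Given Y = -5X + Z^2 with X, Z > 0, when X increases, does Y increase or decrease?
Y decreases

Taking the partial derivative:
∂Y/∂X = -5

∂Y/∂X = -5 < 0 (assuming positive values)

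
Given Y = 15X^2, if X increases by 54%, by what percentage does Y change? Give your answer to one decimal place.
137.2%

For Y = 15X^2:
If X → X(1 + 0.54)
Then Y → Y · (1 + 0.54)^2
     = Y · 2.3716

Percentage change = ((1 + 0.54)^2 − 1) × 100% ≈ 137.2%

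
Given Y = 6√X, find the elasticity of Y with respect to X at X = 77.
Elasticity = 1/2

Elasticity = (dY/dX) · (X/Y)

dY/dX = 3/√X
At X = 77: dY/dX = 3·√77/77, Y = 6·√77

Elasticity = (3·√77/77) · (77 / (6·√77)) = 1/2

Interpretation: for a small percentage change in X, the percentage change in Y is approximately 0.50 times as large.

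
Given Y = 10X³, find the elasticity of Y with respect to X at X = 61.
Elasticity = 3

Elasticity = (dY/dX) · (X/Y)

dY/dX = 30·X²
At X = 61: dY/dX = 111630, Y = 2269810

Elasticity = 111630 · (61 / 2269810) = 3

Interpretation: for a small percentage change in X, the percentage change in Y is approximately 3.00 times as large.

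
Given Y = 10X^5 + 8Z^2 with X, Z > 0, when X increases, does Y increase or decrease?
Y increases

Taking the partial derivative:
∂Y/∂X = 50X^4

∂Y/∂X = 50X^4 > 0 (assuming positive values)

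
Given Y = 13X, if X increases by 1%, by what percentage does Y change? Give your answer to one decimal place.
1.0%

For Y = 13X:
If X → X(1 + 0.01)
Then Y → Y · (1 + 0.01)^1
     = Y · 1.0100

Percentage change = ((1 + 0.01)^1 − 1) × 100% = 1.0%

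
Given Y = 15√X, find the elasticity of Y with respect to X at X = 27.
Elasticity = 1/2

Elasticity = (dY/dX) · (X/Y)

dY/dX = 15/(2·√X)
At X = 27: dY/dX = 5·√3/6, Y = 45·√3

Elasticity = (5·√3/6) · (27 / (45·√3)) = 1/2

Interpretation: for a small percentage change in X, the percentage change in Y is approximately 0.50 times as large.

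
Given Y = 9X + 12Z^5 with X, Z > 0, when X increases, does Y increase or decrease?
Y increases

Taking the partial derivative:
∂Y/∂X = 9

∂Y/∂X = 9 > 0 (assuming positive values)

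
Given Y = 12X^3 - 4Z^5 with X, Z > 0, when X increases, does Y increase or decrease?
Y increases

Taking the partial derivative:
∂Y/∂X = 36X^2

∂Y/∂X = 36X^2 > 0 (assuming positive values)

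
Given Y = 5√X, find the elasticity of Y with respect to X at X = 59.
Elasticity = 1/2

Elasticity = (dY/dX) · (X/Y)

dY/dX = 5/(2·√X)
At X = 59: dY/dX = 5·√59/118, Y = 5·√59

Elasticity = (5·√59/118) · (59 / (5·√59)) = 1/2

Interpretation: for a small percentage change in X, the percentage change in Y is approximately 0.50 times as large.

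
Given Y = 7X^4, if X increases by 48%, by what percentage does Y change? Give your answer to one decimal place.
379.8%

For Y = 7X^4:
If X → X(1 + 0.48)
Then Y → Y · (1 + 0.48)^4
     ≈ Y · 4.7979

Percentage change = ((1 + 0.48)^4 − 1) × 100% ≈ 379.8%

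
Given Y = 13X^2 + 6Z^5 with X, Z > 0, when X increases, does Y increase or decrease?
Y increases

Taking the partial derivative:
∂Y/∂X = 26X

∂Y/∂X = 26X > 0 (assuming positive values)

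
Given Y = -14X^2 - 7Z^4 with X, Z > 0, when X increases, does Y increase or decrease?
Y decreases

Taking the partial derivative:
∂Y/∂X = -28X

∂Y/∂X = -28X < 0 (assuming positive values)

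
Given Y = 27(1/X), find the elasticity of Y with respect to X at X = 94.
Elasticity = -1

Elasticity = (dY/dX) · (X/Y)

dY/dX = -27/X²
At X = 94: dY/dX = -27/8836, Y = 27/94

Elasticity = (-27/8836) · (94 / (27/94)) = -1

Interpretation: for a small percentage change in X, the percentage change in Y is approximately -1.00 times as large.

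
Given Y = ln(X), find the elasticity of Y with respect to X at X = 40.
Elasticity = 1/ln(40) ≈ 0.2711

Elasticity = (dY/dX) · (X/Y)

dY/dX = 1/X
At X = 40: dY/dX = 1/40, Y = ln(40)

Elasticity = (1/40) · (40 / (ln(40))) = 1/ln(40) ≈ 0.2711

Interpretation: for a small percentage change in X, the percentage change in Y is approximately 0.27 times as large.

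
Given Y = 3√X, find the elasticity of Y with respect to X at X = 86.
Elasticity = 1/2

Elasticity = (dY/dX) · (X/Y)

dY/dX = 3/(2·√X)
At X = 86: dY/dX = 3·√86/172, Y = 3·√86

Elasticity = (3·√86/172) · (86 / (3·√86)) = 1/2

Interpretation: for a small percentage change in X, the percentage change in Y is approximately 0.50 times as large.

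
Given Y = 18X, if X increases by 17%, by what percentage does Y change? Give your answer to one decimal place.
17.0%

For Y = 18X:
If X → X(1 + 0.17)
Then Y → Y · (1 + 0.17)^1
     = Y · 1.1700

Percentage change = ((1 + 0.17)^1 − 1) × 100% = 17.0%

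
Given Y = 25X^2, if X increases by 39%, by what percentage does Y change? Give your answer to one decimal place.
93.2%

For Y = 25X^2:
If X → X(1 + 0.39)
Then Y → Y · (1 + 0.39)^2
     = Y · 1.9321

Percentage change = ((1 + 0.39)^2 − 1) × 100% ≈ 93.2%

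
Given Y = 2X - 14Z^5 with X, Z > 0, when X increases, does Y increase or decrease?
Y increases

Taking the partial derivative:
∂Y/∂X = 2

∂Y/∂X = 2 > 0 (assuming positive values)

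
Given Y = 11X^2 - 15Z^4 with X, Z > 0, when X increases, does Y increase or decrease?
Y increases

Taking the partial derivative:
∂Y/∂X = 22X

∂Y/∂X = 22X > 0 (assuming positive values)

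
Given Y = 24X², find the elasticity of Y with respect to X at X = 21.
Elasticity = 2

Elasticity = (dY/dX) · (X/Y)

dY/dX = 48·X
At X = 21: dY/dX = 1008, Y = 10584

Elasticity = 1008 · (21 / 10584) = 2

Interpretation: for a small percentage change in X, the percentage change in Y is approximately 2.00 times as large.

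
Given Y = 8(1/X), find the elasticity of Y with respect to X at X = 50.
Elasticity = -1

Elasticity = (dY/dX) · (X/Y)

dY/dX = -8/X²
At X = 50: dY/dX = -2/625, Y = 4/25

Elasticity = (-2/625) · (50 / (4/25)) = -1

Interpretation: for a small percentage change in X, the percentage change in Y is approximately -1.00 times as large.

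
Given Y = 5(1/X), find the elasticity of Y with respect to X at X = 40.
Elasticity = -1

Elasticity = (dY/dX) · (X/Y)

dY/dX = -5/X²
At X = 40: dY/dX = -1/320, Y = 1/8

Elasticity = (-1/320) · (40 / (1/8)) = -1

Interpretation: for a small percentage change in X, the percentage change in Y is approximately -1.00 times as large.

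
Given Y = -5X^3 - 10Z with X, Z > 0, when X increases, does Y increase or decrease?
Y decreases

Taking the partial derivative:
∂Y/∂X = -15X^2

∂Y/∂X = -15X^2 < 0 (assuming positive values)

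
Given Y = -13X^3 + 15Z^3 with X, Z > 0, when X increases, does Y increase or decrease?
Y decreases

Taking the partial derivative:
∂Y/∂X = -39X^2

∂Y/∂X = -39X^2 < 0 (assuming positive values)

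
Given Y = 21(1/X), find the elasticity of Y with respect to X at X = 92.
Elasticity = -1

Elasticity = (dY/dX) · (X/Y)

dY/dX = -21/X²
At X = 92: dY/dX = -21/8464, Y = 21/92

Elasticity = (-21/8464) · (92 / (21/92)) = -1

Interpretation: for a small percentage change in X, the percentage change in Y is approximately -1.00 times as large.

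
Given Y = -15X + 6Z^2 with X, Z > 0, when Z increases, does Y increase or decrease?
Y increases

Taking the partial derivative:
∂Y/∂Z = 12Z

∂Y/∂Z = 12Z > 0 (assuming positive values)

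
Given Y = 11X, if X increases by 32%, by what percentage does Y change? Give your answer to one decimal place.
32.0%

For Y = 11X:
If X → X(1 + 0.32)
Then Y → Y · (1 + 0.32)^1
     = Y · 1.3200

Percentage change = ((1 + 0.32)^1 − 1) × 100% = 32.0%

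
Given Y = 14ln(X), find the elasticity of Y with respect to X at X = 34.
Elasticity = 1/ln(34) ≈ 0.2836

Elasticity = (dY/dX) · (X/Y)

dY/dX = 14/X
At X = 34: dY/dX = 7/17, Y = 14·ln(34)

Elasticity = (7/17) · (34 / (14·ln(34))) = 1/ln(34) ≈ 0.2836

Interpretation: for a small percentage change in X, the percentage change in Y is approximately 0.28 times as large.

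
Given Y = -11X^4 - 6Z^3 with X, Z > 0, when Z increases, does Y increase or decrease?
Y decreases

Taking the partial derivative:
∂Y/∂Z = -18Z^2

∂Y/∂Z = -18Z^2 < 0 (assuming positive values)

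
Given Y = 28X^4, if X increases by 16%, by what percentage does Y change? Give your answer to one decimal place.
81.1%

For Y = 28X^4:
If X → X(1 + 0.16)
Then Y → Y · (1 + 0.16)^4
     ≈ Y · 1.8106

Percentage change = ((1 + 0.16)^4 − 1) × 100% ≈ 81.1%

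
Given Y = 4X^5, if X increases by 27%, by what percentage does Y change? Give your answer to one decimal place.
230.4%

For Y = 4X^5:
If X → X(1 + 0.27)
Then Y → Y · (1 + 0.27)^5
     ≈ Y · 3.3038

Percentage change = ((1 + 0.27)^5 − 1) × 100% ≈ 230.4%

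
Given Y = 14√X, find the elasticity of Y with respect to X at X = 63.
Elasticity = 1/2

Elasticity = (dY/dX) · (X/Y)

dY/dX = 7/√X
At X = 63: dY/dX = √7/3, Y = 42·√7

Elasticity = (√7/3) · (63 / (42·√7)) = 1/2

Interpretation: for a small percentage change in X, the percentage change in Y is approximately 0.50 times as large.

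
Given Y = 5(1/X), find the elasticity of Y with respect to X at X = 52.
Elasticity = -1

Elasticity = (dY/dX) · (X/Y)

dY/dX = -5/X²
At X = 52: dY/dX = -5/2704, Y = 5/52

Elasticity = (-5/2704) · (52 / (5/52)) = -1

Interpretation: for a small percentage change in X, the percentage change in Y is approximately -1.00 times as large.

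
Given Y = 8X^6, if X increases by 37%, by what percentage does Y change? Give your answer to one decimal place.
561.2%

For Y = 8X^6:
If X → X(1 + 0.37)
Then Y → Y · (1 + 0.37)^6
     ≈ Y · 6.6119

Percentage change = ((1 + 0.37)^6 − 1) × 100% ≈ 561.2%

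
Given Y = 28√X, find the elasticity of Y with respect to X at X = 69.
Elasticity = 1/2

Elasticity = (dY/dX) · (X/Y)

dY/dX = 14/√X
At X = 69: dY/dX = 14·√69/69, Y = 28·√69

Elasticity = (14·√69/69) · (69 / (28·√69)) = 1/2

Interpretation: for a small percentage change in X, the percentage change in Y is approximately 0.50 times as large.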